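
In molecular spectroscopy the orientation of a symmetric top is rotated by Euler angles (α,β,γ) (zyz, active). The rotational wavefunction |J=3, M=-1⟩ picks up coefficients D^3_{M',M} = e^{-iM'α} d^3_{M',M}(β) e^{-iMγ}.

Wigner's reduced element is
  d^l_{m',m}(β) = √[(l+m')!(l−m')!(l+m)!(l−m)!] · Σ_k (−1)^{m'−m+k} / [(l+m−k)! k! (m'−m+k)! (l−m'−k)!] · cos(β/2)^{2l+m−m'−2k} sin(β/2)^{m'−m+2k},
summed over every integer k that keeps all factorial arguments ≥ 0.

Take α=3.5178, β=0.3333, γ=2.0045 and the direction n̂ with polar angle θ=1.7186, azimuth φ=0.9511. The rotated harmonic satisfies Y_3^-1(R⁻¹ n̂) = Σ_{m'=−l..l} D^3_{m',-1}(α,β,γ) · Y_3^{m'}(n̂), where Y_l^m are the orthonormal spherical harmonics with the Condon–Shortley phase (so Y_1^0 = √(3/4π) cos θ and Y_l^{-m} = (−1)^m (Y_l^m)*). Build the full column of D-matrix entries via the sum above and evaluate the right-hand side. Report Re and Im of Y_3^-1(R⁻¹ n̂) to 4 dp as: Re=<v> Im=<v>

Re=0.0090 Im=0.0452

Need the full column D^3_{m',-1} for m'=−3..3 at α=3.5178, β=0.3333, γ=2.0045.
cos(β/2)=0.986146, sin(β/2)=0.165880
d^3_{-3,-1}: single k=2 term ⇒ +0.100785;  D = +0.100782-0.000854i
d^3_{-2,-1}: k∈[1..2] ⇒ +0.489214 -0.027684 = +0.461530;  D = -0.427801+0.173194i
d^3_{-1,-1}: k∈[0..2] ⇒ +0.919702 -0.208181 +0.004418 = +0.715939;  D = +0.518502-0.493685i
d^3_{0,-1}: k∈[0..2] ⇒ -0.535908 +0.045490 -0.000429 = -0.490847;  D = +0.206271-0.445402i
d^3_{1,-1}: k∈[0..2] ⇒ +0.156136 -0.005890 +0.000021 = +0.150266;  D = +0.008635-0.150018i
d^3_{2,-1}: k∈[0..1] ⇒ -0.027684 +0.000392 = -0.027293;  D = -0.008552-0.025918i
d^3_{3,-1}: single k=0 term ⇒ +0.002852;  D = -0.001826-0.002190i
Y_3^{m'}(θ=1.7186,φ=0.9511) and Σ D·Y over m':
  (+0.1008-0.0009i)·(-0.3871-0.1148i)  (-0.4278+0.1732i)·(+0.0479+0.1392i)  (+0.5185-0.4937i)·(-0.1655+0.2320i)  (+0.2063-0.4454i)·(+0.1589+0.0000i)  (+0.0086-0.1500i)·(+0.1655+0.2320i)  (-0.0086-0.0259i)·(+0.0479-0.1392i)  (-0.0018-0.0022i)·(+0.3871-0.1148i)
Y_3^-1(R⁻¹ n̂) = +0.009033+0.045210i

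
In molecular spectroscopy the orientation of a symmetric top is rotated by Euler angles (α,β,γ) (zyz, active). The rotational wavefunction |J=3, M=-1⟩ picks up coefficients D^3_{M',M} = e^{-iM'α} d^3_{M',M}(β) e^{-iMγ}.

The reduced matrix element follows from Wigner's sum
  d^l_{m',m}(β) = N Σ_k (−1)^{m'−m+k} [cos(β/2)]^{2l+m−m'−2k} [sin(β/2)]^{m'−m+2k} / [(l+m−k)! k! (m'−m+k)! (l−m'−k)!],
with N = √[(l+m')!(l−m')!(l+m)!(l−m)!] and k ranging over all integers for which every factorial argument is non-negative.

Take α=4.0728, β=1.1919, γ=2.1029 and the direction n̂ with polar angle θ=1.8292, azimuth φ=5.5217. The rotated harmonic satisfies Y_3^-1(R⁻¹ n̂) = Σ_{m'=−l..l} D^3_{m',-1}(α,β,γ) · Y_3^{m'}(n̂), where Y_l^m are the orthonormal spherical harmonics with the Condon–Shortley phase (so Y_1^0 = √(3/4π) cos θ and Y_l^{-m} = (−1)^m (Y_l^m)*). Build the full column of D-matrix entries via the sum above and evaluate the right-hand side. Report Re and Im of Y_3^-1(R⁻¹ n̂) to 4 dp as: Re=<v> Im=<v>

Need the full column D^3_{m',-1} for m'=−3..3 at α=4.0728, β=1.1919, γ=2.1029.
cos(β/2)=0.827616, sin(β/2)=0.561295
d^3_{-3,-1}: single k=2 term ⇒ +0.572457;  D = -0.104814+0.562780i
d^3_{-2,-1}: k∈[1..2] ⇒ +0.689183 -0.634001 = +0.055182;  D = -0.037496-0.040486i
d^3_{-1,-1}: k∈[0..2] ⇒ +0.321345 -1.182463 +0.407919 = -0.453198;  D = -0.450583+0.048618i
d^3_{0,-1}: k∈[0..2] ⇒ -0.754963 +1.041770 -0.159726 = +0.127082;  D = -0.064475+0.109512i
d^3_{1,-1}: k∈[0..2] ⇒ +0.886847 -0.543892 +0.031271 = +0.374226;  D = -0.145422-0.344816i
d^3_{2,-1}: k∈[0..1] ⇒ -0.634001 +0.145809 = -0.488192;  D = -0.474143-0.116275i
d^3_{3,-1}: single k=0 term ⇒ +0.263311;  D = -0.202956+0.167754i
Y_3^{m'}(θ=1.8292,φ=5.5217) and Σ D·Y over m':
  (-0.1048+0.5628i)·(-0.2468+0.2850i)  (-0.0375-0.0405i)·(-0.0117-0.2438i)  (-0.4506+0.0486i)·(-0.1523-0.1452i)  (-0.0645+0.1095i)·(+0.2549+0.0000i)  (-0.1454-0.3448i)·(+0.1523-0.1452i)  (-0.4741-0.1163i)·(-0.0117+0.2438i)  (-0.2030+0.1678i)·(+0.2468+0.2850i)
Y_3^-1(R⁻¹ n̂) = -0.220957-0.235319i

Re=-0.2210 Im=-0.2353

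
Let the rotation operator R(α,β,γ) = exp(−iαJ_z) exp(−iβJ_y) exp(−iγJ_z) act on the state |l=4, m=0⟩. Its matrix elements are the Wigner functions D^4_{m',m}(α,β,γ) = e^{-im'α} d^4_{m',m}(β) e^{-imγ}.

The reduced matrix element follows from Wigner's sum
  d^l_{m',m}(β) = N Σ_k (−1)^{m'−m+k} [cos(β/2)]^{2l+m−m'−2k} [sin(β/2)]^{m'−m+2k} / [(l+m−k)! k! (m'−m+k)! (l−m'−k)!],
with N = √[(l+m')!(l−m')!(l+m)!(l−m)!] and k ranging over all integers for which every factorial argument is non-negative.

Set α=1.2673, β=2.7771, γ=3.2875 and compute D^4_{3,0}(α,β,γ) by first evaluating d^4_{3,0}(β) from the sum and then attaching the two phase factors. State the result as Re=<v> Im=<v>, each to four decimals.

Re=-0.0494 Im=0.0384

First d^4_{3,0}(β=2.7771), then the phase factors e^{-i(3)α} and e^{-i(0)γ}:
c=cos(2.7771/2)=0.181239, s=sin(2.7771/2)=0.983439; N=√[5040·1·24·24]=1703.830978
The bounds max(0,m−m')=0 and min(l+m,l−m')=1 give 2 terms
  k=0: (−1)^3·1703.8310/(144)·0.1812^5·0.9834^3 = -0.002201
  k=1: (−1)^4·1703.8310/(144)·0.1812^3·0.9834^5 = +0.064797
d^4_{3,0}(2.7771) = -0.002201 +0.064797 = +0.062597
D = (-0.789804+0.613360i)·(+0.062597)·(+1.000000+0.000000i) = -0.049439+0.038394i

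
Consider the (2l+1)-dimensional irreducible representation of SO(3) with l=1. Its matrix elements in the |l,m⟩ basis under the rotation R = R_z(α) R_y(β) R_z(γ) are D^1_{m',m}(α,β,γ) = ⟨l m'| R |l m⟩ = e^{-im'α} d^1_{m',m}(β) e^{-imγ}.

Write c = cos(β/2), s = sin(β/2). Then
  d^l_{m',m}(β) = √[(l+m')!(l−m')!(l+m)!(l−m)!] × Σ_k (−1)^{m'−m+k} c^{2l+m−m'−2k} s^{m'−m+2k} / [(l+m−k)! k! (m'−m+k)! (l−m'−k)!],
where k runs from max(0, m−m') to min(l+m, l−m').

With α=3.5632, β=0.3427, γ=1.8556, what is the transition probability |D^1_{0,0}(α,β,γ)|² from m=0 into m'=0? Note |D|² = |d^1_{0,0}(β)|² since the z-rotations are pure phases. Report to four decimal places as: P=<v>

Split into d^1_{0,0}(β=0.3427) × two z-phases.
Half-angle: c=0.985355, s=0.170513. N=√(1·1·1·1)=1.000000
The bounds max(0,m−m')=0 and min(l+m,l−m')=1 give 2 terms
  k=0: (−1)^0·1.0000/(1)·0.9854^2·0.1705^0 = +0.970925
  k=1: (−1)^1·1.0000/(1)·0.9854^0·0.1705^2 = -0.029075
d^1_{0,0}(0.3427) = +0.970925 -0.029075 = +0.941851
|D^1_{0,0}|² = |d^1_{0,0}(β)|² = (+0.941851)² = 0.887083 (the z-rotation phases have unit modulus)

P=0.8871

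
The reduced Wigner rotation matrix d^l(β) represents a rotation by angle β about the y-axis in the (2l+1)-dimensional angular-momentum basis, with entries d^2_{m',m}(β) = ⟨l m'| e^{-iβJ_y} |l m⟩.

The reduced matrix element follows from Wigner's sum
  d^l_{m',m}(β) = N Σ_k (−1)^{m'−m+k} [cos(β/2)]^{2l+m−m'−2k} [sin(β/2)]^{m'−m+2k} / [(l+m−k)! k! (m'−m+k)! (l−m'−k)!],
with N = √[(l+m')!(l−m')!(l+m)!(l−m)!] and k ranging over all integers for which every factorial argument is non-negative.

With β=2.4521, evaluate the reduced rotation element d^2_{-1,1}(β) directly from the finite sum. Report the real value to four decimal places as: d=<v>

d=-0.4811

d^2_{-1,1}(β=2.4521) via Wigner's sum:
c=cos(2.4521/2)=0.337958, s=sin(2.4521/2)=0.941161; N=√[1·6·6·1]=6.000000
k: max(0,(1)−(-1))=2 … min(2+(1),2−(-1))=3
  k=2: (−1)^0·6.0000/(2)·0.3380^2·0.9412^2 = +0.303511
  k=3: (−1)^1·6.0000/(6)·0.3380^0·0.9412^4 = -0.784614
d^2_{-1,1}(2.4521) = +0.303511 -0.784614 = -0.481103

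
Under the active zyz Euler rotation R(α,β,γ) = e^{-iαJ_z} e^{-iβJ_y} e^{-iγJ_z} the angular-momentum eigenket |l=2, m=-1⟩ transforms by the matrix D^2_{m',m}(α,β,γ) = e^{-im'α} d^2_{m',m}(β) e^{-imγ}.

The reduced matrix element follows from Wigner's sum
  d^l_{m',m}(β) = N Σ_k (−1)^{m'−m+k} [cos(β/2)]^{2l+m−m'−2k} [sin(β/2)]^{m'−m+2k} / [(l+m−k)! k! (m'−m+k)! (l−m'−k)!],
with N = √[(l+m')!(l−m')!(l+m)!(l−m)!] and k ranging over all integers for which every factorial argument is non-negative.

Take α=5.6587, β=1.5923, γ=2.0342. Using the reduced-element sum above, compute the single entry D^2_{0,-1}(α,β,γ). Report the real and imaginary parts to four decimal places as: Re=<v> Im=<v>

D^2_{0,-1}(5.6587,1.5923,2.0342) = e^{-i·0·5.6587}·d^2_{0,-1}(1.5923)·e^{-i·-1·2.0342}. Compute d first:
c=cos(1.5923/2)=0.699463, s=sin(1.5923/2)=0.714668; N=√[2·2·1·6]=4.898979
k∈{0,1} keeps every argument non-negative
  k=0: (−1)^1·4.8990/(2)·0.6995^3·0.7147^1 = -0.599067
  k=1: (−1)^2·4.8990/(2)·0.6995^1·0.7147^3 = +0.625395
d^2_{0,-1}(1.5923) = -0.599067 +0.625395 = +0.026328
D = (+1.000000+0.000000i)·(+0.026328)·(-0.446995+0.894536i) = -0.011769+0.023552i

Re=-0.0118 Im=0.0236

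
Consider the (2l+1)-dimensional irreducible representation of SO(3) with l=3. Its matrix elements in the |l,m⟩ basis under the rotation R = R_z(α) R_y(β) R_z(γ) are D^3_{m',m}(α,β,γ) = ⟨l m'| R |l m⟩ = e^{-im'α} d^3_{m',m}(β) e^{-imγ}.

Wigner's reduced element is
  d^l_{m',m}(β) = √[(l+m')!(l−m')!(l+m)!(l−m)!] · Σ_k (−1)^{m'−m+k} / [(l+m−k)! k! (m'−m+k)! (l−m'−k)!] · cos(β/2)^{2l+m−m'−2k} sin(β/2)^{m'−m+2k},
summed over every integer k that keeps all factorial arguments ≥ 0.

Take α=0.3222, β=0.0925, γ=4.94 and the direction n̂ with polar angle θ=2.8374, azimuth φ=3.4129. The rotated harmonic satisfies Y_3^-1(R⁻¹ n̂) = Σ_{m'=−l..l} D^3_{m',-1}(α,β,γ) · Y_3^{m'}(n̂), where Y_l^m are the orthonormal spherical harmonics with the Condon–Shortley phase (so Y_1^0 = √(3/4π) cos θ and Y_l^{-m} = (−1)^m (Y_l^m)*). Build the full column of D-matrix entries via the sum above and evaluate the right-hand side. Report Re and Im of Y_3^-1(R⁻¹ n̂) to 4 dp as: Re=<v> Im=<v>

Re=-0.0759 Im=0.2453

Need the full column D^3_{m',-1} for m'=−3..3 at α=0.3222, β=0.0925, γ=4.94.
cos(β/2)=0.998931, sin(β/2)=0.046234
d^3_{-3,-1}: single k=2 term ⇒ +0.008243;  D = +0.007666-0.003031i
d^3_{-2,-1}: k∈[1..2] ⇒ +0.145423 -0.000623 = +0.144800;  D = +0.110862-0.093148i
d^3_{-1,-1}: k∈[0..2] ⇒ +0.993601 -0.017027 +0.000027 = +0.976601;  D = +0.510300-0.832673i
d^3_{0,-1}: k∈[0..2] ⇒ -0.159303 +0.001024 -0.000001 = -0.158280;  D = -0.035716+0.154198i
d^3_{1,-1}: k∈[0..2] ⇒ +0.012770 -0.000036 +0.000000 = +0.012734;  D = -0.001203-0.012677i
d^3_{2,-1}: k∈[0..1] ⇒ -0.000623 +0.000001 = -0.000622;  D = +0.000252+0.000569i
d^3_{3,-1}: single k=0 term ⇒ +0.000018;  D = -0.000012-0.000013i
Y_3^{m'}(θ=2.8374,φ=3.4129) and Σ D·Y over m':
  (+0.0077-0.0030i)·(-0.0077+0.0082i)  (+0.1109-0.0931i)·(-0.0749+0.0452i)  (+0.5103-0.8327i)·(-0.3312+0.0921i)  (-0.0357+0.1542i)·(-0.5524+0.0000i)  (-0.0012-0.0127i)·(+0.3312+0.0921i)  (+0.0003+0.0006i)·(-0.0749-0.0452i)  (-0.0000-0.0000i)·(+0.0077+0.0082i)
Y_3^-1(R⁻¹ n̂) = -0.075926+0.245330i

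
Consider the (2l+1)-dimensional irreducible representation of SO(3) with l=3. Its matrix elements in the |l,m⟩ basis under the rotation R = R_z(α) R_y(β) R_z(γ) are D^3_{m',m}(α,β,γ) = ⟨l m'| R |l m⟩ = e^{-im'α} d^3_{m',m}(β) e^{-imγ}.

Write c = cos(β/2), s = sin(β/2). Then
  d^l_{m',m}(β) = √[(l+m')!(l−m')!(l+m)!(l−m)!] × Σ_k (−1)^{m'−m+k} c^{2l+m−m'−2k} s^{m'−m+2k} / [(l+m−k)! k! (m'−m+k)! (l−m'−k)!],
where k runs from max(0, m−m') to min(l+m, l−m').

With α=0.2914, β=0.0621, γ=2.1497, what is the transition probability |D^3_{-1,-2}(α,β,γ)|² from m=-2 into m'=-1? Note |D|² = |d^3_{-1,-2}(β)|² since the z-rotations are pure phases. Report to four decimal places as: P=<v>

Split into d^3_{-1,-2}(β=0.0621) × two z-phases.
Half-angle: c=0.999518, s=0.031045. N=√(2·24·1·120)=75.894664
k: max(0,(-2)−(-1))=0 … min(3+(-2),3−(-1))=1
  k=0: (−1)^1·75.8947/(24)·0.9995^5·0.0310^1 = -0.097937
  k=1: (−1)^2·75.8947/(12)·0.9995^3·0.0310^3 = +0.000189
d^3_{-1,-2}(0.0621) = -0.097937 +0.000189 = -0.097748
|D^3_{-1,-2}|² = |d^3_{-1,-2}(β)|² = (-0.097748)² = 0.009555 (the z-rotation phases have unit modulus)

P=0.0096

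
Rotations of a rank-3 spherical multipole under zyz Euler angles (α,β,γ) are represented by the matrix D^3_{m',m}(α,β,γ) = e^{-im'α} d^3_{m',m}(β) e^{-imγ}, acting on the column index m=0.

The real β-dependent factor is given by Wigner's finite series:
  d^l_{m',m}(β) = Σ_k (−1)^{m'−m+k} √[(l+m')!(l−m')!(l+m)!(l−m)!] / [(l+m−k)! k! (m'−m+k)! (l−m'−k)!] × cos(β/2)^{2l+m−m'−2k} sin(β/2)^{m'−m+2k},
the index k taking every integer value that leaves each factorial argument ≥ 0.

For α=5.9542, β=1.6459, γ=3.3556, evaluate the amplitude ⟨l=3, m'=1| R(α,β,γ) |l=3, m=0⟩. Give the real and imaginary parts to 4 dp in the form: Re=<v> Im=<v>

Split into d^3_{1,0}(β=1.6459) × two z-phases.
With c≡cos(β/2)=0.680061 and s≡sin(β/2)=0.733155, N=[24·2·6·6]^{1/2}=41.569219
k: max(0,(0)−(1))=0 … min(3+(0),3−(1))=2
  k=0: (−1)^1·41.5692/(12)·0.6801^5·0.7332^1 = -0.369426
  k=1: (−1)^2·41.5692/(4)·0.6801^3·0.7332^3 = +1.288083
  k=2: (−1)^3·41.5692/(12)·0.6801^1·0.7332^5 = -0.499020
d^3_{1,0}(1.6459) = -0.369426 +1.288083 -0.499020 = +0.419637
Phases: e^{-i·(1)·5.9542}=+0.946371+0.323083i, e^{-i·(0)·3.3556}=+1.000000+0.000000i ⇒ D=+0.397132+0.135578i

Re=0.3971 Im=0.1356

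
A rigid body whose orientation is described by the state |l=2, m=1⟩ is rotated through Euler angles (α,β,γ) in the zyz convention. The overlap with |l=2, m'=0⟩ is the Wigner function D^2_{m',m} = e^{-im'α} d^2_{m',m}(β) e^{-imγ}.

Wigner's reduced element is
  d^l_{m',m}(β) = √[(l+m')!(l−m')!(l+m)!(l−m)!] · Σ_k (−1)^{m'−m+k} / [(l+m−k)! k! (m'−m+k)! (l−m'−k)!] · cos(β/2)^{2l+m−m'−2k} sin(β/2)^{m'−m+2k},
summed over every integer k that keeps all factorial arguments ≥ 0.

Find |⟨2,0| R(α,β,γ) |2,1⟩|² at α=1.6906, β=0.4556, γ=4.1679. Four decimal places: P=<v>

P=0.2342

First d^2_{0,1}(β=0.4556), then the phase factors e^{-i(0)α} and e^{-i(1)γ}:
With c≡cos(β/2)=0.974166 and s≡sin(β/2)=0.225835, N=[2·2·6·1]^{1/2}=4.898979
Admissible k: 1..2 (factorial args all ≥0)
  k=1: (−1)^0·4.8990/(2)·0.9742^3·0.2258^1 = +0.511405
  k=2: (−1)^1·4.8990/(2)·0.9742^1·0.2258^3 = -0.027484
d^2_{0,1}(0.4556) = +0.511405 -0.027484 = +0.483921
|D^2_{0,1}|² = |d^2_{0,1}(β)|² = (+0.483921)² = 0.234180 (the z-rotation phases have unit modulus)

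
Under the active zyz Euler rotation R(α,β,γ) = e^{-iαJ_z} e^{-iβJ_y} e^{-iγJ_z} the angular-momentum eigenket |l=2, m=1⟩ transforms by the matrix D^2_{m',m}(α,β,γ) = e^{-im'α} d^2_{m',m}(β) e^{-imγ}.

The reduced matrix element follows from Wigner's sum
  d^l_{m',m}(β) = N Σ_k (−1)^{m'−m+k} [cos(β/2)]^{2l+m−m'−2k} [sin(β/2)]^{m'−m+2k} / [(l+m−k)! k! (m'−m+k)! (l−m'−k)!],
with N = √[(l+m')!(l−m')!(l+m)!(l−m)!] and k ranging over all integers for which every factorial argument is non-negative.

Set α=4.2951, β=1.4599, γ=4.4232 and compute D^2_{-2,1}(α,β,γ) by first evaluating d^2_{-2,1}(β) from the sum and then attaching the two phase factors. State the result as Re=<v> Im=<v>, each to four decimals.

Re=-0.2293 Im=-0.3778

First d^2_{-2,1}(β=1.4599), then the phase factors e^{-i(-2)α} and e^{-i(1)γ}:
c=cos(1.4599/2)=0.745208, s=sin(1.4599/2)=0.666832; N=√[1·24·6·1]=12.000000
k: max(0,(1)−(-2))=3 … min(2+(1),2−(-2))=3
  k=3: (−1)^0·12.0000/(6)·0.7452^1·0.6668^3 = +0.441934
d^2_{-2,1}(1.4599) = +0.441934
Attach z-rotation phases: D = e^{-i(-2)(4.2951)}·(+0.441934)·e^{-i(1)(4.4232)} = -0.229254-0.377821i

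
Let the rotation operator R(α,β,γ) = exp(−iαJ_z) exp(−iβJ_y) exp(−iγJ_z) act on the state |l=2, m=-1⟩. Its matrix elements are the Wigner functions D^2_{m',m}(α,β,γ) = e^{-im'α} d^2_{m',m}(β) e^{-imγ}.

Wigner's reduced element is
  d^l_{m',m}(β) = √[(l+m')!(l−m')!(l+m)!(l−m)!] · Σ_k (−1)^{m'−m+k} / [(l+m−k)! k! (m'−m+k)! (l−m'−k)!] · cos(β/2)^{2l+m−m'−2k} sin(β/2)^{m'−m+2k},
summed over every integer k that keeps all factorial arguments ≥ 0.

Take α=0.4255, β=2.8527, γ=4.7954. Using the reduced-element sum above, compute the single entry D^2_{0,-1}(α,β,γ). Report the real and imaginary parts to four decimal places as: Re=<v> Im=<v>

Re=0.0277 Im=-0.3333

Split into d^2_{0,-1}(β=2.8527) × two z-phases.
c=cos(2.8527/2)=0.143945, s=sin(2.8527/2)=0.989586; N=√[2·2·1·6]=4.898979
Admissible k: 0..1 (factorial args all ≥0)
  k=0: (−1)^1·4.8990/(2)·0.1439^3·0.9896^1 = -0.007230
  k=1: (−1)^2·4.8990/(2)·0.1439^1·0.9896^3 = +0.341689
d^2_{0,-1}(2.8527) = -0.007230 +0.341689 = +0.334460
Attach z-rotation phases: D = e^{-i(0)(0.4255)}·(+0.334460)·e^{-i(-1)(4.7954)} = +0.027732-0.333308i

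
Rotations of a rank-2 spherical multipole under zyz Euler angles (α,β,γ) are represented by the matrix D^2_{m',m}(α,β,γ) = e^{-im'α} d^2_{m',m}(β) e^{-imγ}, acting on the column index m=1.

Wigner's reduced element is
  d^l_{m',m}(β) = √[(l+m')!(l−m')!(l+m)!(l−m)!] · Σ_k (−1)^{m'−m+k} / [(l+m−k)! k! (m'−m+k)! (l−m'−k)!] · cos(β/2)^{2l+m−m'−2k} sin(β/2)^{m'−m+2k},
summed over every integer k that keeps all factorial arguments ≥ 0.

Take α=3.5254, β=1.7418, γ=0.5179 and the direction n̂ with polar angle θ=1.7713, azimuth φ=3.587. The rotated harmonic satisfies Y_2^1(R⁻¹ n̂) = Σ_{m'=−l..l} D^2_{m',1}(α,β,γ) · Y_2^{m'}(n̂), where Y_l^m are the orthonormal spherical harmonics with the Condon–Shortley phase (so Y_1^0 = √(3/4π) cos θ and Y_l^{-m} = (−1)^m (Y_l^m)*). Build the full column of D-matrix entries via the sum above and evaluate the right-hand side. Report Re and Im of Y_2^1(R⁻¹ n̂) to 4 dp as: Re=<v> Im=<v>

Re=-0.0430 Im=-0.0290

Need the full column D^2_{m',1} for m'=−2..2 at α=3.5254, β=1.7418, γ=0.5179.
cos(β/2)=0.644138, sin(β/2)=0.764909
d^2_{-2,1}: single k=3 term ⇒ +0.576552;  D = +0.558669+0.142482i
d^2_{-1,1}: k∈[2..3] ⇒ +0.728281 -0.342325 = +0.385956;  D = -0.382491+0.051599i
d^2_{0,1}: k∈[1..2] ⇒ +0.500752 -0.706129 = -0.205377;  D = -0.178444+0.101673i
d^2_{1,1}: k∈[0..1] ⇒ +0.172154 -0.728281 = -0.556127;  D = +0.344950-0.436219i
d^2_{2,1}: single k=0 term ⇒ -0.408863;  D = -0.115065+0.392337i
Y_2^{m'}(θ=1.7713,φ=3.587) and Σ D·Y over m':
  (+0.5587+0.1425i)·(+0.2332-0.2884i)  (-0.3825+0.0516i)·(+0.1361-0.0650i)  (-0.1784+0.1017i)·(-0.2779+0.0000i)  (+0.3450-0.4362i)·(-0.1361-0.0650i)  (-0.1151+0.3923i)·(+0.2332+0.2884i)
Y_2^1(R⁻¹ n̂) = -0.042986-0.029027i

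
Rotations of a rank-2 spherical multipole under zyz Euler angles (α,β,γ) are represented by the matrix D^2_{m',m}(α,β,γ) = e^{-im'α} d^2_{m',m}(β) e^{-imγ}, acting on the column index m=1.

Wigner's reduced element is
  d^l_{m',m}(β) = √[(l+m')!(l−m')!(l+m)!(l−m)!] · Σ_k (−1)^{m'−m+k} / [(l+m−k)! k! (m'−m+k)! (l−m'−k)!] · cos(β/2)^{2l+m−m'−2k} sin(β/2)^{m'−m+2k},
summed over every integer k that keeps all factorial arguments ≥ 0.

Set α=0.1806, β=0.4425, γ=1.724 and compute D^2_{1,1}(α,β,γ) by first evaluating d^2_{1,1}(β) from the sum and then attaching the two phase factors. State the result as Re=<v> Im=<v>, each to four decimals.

First d^2_{1,1}(β=0.4425), then the phase factors e^{-i(1)α} and e^{-i(1)γ}:
c=cos(0.4425/2)=0.975624, s=sin(0.4425/2)=0.219449; N=√[6·1·6·1]=6.000000
The bounds max(0,m−m')=0 and min(l+m,l−m')=1 give 2 terms
  k=0: (−1)^0·6.0000/(6)·0.9756^4·0.2194^0 = +0.906003
  k=1: (−1)^1·6.0000/(2)·0.9756^2·0.2194^2 = -0.137516
d^2_{1,1}(0.4425) = +0.906003 -0.137516 = +0.768487
Phases: e^{-i·(1)·0.1806}=+0.983736-0.179620i, e^{-i·(1)·1.724}=-0.152605-0.988287i ⇒ D=-0.251786-0.726069i

Re=-0.2518 Im=-0.7261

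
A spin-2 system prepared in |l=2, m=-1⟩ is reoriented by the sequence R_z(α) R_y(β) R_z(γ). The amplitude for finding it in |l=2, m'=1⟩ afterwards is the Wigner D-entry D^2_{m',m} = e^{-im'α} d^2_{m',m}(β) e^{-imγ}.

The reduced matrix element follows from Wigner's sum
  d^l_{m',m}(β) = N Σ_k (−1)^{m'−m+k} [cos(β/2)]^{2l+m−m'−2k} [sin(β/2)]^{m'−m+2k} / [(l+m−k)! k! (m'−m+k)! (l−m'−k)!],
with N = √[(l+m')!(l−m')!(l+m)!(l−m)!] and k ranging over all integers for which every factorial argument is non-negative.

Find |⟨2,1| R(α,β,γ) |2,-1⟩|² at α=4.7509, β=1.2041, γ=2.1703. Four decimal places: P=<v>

P=0.3033

First d^2_{1,-1}(β=1.2041), then the phase factors e^{-i(1)α} and e^{-i(-1)γ}:
With c≡cos(β/2)=0.824176 and s≡sin(β/2)=0.566333, N=[6·1·1·6]^{1/2}=6.000000
k∈{0,1} keeps every argument non-negative
  k=0: (−1)^2·6.0000/(2)·0.8242^2·0.5663^2 = +0.653590
  k=1: (−1)^3·6.0000/(6)·0.8242^0·0.5663^4 = -0.102870
d^2_{1,-1}(1.2041) = +0.653590 -0.102870 = +0.550721
|D^2_{1,-1}|² = |d^2_{1,-1}(β)|² = (+0.550721)² = 0.303293 (the z-rotation phases have unit modulus)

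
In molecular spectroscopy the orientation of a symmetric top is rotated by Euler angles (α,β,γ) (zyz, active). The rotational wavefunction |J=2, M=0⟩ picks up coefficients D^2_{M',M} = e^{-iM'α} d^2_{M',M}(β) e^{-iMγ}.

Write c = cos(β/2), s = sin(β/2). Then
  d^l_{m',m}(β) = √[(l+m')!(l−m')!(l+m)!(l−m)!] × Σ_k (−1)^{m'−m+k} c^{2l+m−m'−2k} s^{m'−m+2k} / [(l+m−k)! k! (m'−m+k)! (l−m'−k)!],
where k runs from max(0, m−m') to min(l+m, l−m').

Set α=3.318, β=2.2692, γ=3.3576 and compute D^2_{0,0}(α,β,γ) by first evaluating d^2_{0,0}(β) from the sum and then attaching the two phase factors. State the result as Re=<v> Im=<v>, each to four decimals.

First d^2_{0,0}(β=2.2692), then the phase factors e^{-i(0)α} and e^{-i(0)γ}:
Half-angle: c=0.422495, s=0.906365. N=√(2·2·2·2)=4.000000
Admissible k: 0..2 (factorial args all ≥0)
  k=0: (−1)^0·4.0000/(4)·0.4225^4·0.9064^0 = +0.031863
  k=1: (−1)^1·4.0000/(1)·0.4225^2·0.9064^2 = -0.586556
  k=2: (−1)^2·4.0000/(4)·0.4225^0·0.9064^4 = +0.674859
d^2_{0,0}(2.2692) = +0.031863 -0.586556 +0.674859 = +0.120166
Attach z-rotation phases: D = e^{-i(0)(3.318)}·(+0.120166)·e^{-i(0)(3.3576)} = +0.120166+0.000000i

Re=0.1202 Im=0.0000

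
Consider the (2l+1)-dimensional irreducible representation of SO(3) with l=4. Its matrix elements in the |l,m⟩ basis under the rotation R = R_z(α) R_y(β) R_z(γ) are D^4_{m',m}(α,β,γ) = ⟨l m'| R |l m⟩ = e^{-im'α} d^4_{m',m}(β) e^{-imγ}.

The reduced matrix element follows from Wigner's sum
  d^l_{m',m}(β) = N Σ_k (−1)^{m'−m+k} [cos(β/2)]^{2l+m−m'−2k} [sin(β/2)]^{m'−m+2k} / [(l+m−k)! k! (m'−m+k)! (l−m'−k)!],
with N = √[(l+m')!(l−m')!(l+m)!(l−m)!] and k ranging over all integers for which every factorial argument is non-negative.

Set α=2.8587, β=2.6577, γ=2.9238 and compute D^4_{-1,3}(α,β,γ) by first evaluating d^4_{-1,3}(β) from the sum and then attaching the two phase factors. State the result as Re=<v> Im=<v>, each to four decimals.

Split into d^4_{-1,3}(β=2.6577) × two z-phases.
Half-angle: c=0.239593, s=0.970873. N=√(6·120·5040·1)=1904.940944
Admissible k: 4..5 (factorial args all ≥0)
  k=4: (−1)^0·1904.9409/(144)·0.2396^4·0.9709^4 = +0.038731
  k=5: (−1)^1·1904.9409/(240)·0.2396^2·0.9709^6 = -0.381587
d^4_{-1,3}(2.6577) = +0.038731 -0.381587 = -0.342855
D = (-0.960252+0.279134i)·(-0.342855)·(-0.794035-0.607872i) = -0.319593-0.124137i

Re=-0.3196 Im=-0.1241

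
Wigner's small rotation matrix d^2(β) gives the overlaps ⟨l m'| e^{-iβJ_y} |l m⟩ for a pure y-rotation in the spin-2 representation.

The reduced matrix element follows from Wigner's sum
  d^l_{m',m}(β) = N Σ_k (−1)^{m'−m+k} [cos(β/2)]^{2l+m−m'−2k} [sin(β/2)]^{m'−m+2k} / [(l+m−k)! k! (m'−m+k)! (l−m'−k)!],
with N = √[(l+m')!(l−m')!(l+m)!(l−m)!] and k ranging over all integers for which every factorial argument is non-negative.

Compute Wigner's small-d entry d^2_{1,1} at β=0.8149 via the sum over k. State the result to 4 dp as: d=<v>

d^2_{1,1}(β=0.8149) via Wigner's sum:
c=cos(0.8149/2)=0.918134, s=sin(0.8149/2)=0.396269; N=√[6·1·6·1]=6.000000
k: max(0,(1)−(1))=0 … min(2+(1),2−(1))=1
  k=0: (−1)^0·6.0000/(6)·0.9181^4·0.3963^0 = +0.710599
  k=1: (−1)^1·6.0000/(2)·0.9181^2·0.3963^2 = -0.397114
d^2_{1,1}(0.8149) = +0.710599 -0.397114 = +0.313486

d=0.3135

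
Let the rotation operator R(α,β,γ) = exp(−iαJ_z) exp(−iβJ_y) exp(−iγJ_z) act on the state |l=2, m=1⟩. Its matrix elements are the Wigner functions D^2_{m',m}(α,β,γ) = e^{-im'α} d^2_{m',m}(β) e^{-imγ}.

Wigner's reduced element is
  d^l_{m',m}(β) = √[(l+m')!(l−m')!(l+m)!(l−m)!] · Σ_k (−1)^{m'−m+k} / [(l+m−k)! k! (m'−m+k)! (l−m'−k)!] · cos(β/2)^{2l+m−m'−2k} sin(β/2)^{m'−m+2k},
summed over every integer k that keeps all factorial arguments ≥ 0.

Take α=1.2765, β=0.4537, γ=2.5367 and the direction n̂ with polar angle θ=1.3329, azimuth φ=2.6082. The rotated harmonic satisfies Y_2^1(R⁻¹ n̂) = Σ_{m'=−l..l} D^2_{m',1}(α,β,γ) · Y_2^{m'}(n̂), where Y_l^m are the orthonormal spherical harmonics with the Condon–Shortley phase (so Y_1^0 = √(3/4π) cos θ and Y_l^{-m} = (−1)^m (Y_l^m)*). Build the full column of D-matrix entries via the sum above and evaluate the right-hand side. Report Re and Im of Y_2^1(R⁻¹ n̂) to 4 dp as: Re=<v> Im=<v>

Need the full column D^2_{m',1} for m'=−2..2 at α=1.2765, β=0.4537, γ=2.5367.
cos(β/2)=0.974380, sin(β/2)=0.224909
d^2_{-2,1}: single k=3 term ⇒ +0.022171;  D = +0.022168+0.000361i
d^2_{-1,1}: k∈[2..3] ⇒ +0.144076 -0.002559 = +0.141518;  D = +0.043252-0.134746i
d^2_{0,1}: k∈[1..2] ⇒ +0.509645 -0.027154 = +0.482492;  D = -0.396880-0.274380i
d^2_{1,1}: k∈[0..1] ⇒ +0.901390 -0.144076 = +0.757314;  D = -0.592842+0.471235i
d^2_{2,1}: single k=0 term ⇒ -0.416123;  D = -0.153309-0.386853i
Y_2^{m'}(θ=1.3329,φ=2.6082) and Σ D·Y over m':
  (+0.0222+0.0004i)·(+0.1762+0.3195i)  (+0.0433-0.1347i)·(-0.1524-0.0900i)  (-0.3969-0.2744i)·(-0.2628+0.0000i)  (-0.5928+0.4712i)·(+0.1524-0.0900i)  (-0.1533-0.3869i)·(+0.1762-0.3195i)
Y_2^1(R⁻¹ n̂) = -0.109125+0.201847i

Re=-0.1091 Im=0.2018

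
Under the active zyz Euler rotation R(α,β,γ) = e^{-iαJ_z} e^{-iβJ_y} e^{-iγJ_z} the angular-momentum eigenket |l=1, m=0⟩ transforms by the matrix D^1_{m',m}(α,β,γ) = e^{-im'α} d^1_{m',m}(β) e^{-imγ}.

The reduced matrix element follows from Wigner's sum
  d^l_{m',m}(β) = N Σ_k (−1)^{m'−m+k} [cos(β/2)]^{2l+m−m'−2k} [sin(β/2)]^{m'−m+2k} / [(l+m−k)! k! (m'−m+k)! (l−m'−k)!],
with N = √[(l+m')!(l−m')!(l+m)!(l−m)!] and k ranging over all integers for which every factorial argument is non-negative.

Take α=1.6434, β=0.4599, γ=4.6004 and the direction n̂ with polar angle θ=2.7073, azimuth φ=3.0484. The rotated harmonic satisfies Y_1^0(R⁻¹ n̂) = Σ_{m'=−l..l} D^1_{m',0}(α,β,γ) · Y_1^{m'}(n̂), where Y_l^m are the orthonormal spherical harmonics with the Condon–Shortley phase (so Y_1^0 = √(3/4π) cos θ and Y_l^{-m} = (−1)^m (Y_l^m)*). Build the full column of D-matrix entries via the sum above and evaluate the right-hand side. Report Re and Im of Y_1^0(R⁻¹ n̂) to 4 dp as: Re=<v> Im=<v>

Re=-0.3821 Im=0.0000

Need the full column D^1_{m',0} for m'=−1..1 at α=1.6434, β=0.4599, γ=4.6004.
cos(β/2)=0.973678, sin(β/2)=0.227929
d^1_{-1,0}: single k=1 term ⇒ +0.313855;  D = -0.022767+0.313029i
d^1_{0,0}: k∈[0..1] ⇒ +0.948048 -0.051952 = +0.896097;  D = +0.896097+0.000000i
d^1_{1,0}: single k=0 term ⇒ -0.313855;  D = +0.022767+0.313029i
Y_1^{m'}(θ=2.7073,φ=3.0484) and Σ D·Y over m':
  (-0.0228+0.3130i)·(-0.1447-0.0135i)  (+0.8961+0.0000i)·(-0.4432+0.0000i)  (+0.0228+0.3130i)·(+0.1447-0.0135i)
Y_1^0(R⁻¹ n̂) = -0.382130+0.000000i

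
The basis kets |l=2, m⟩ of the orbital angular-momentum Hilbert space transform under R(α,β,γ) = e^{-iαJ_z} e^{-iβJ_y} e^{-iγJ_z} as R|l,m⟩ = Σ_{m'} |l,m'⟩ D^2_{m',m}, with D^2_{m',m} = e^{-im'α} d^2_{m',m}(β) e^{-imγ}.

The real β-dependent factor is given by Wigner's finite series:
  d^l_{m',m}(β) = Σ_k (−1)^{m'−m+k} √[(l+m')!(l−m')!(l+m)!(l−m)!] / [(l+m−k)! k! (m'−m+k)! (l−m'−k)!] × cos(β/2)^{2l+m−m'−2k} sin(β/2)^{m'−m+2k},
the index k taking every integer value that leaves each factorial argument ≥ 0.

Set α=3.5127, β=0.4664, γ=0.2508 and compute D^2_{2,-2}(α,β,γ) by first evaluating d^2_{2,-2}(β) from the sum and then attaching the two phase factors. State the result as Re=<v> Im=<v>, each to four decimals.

Re=0.0028 Im=-0.0007

Split into d^2_{2,-2}(β=0.4664) × two z-phases.
With c≡cos(β/2)=0.972932 and s≡sin(β/2)=0.231092, N=[24·1·1·24]^{1/2}=24.000000
k∈{0} keeps every argument non-negative
  k=0: (−1)^4·24.0000/(24)·0.9729^0·0.2311^4 = +0.002852
d^2_{2,-2}(0.4664) = +0.002852
Phases: e^{-i·(2)·3.5127}=+0.736973-0.675922i, e^{-i·(-2)·0.2508}=+0.876814+0.480829i ⇒ D=+0.002770-0.000680i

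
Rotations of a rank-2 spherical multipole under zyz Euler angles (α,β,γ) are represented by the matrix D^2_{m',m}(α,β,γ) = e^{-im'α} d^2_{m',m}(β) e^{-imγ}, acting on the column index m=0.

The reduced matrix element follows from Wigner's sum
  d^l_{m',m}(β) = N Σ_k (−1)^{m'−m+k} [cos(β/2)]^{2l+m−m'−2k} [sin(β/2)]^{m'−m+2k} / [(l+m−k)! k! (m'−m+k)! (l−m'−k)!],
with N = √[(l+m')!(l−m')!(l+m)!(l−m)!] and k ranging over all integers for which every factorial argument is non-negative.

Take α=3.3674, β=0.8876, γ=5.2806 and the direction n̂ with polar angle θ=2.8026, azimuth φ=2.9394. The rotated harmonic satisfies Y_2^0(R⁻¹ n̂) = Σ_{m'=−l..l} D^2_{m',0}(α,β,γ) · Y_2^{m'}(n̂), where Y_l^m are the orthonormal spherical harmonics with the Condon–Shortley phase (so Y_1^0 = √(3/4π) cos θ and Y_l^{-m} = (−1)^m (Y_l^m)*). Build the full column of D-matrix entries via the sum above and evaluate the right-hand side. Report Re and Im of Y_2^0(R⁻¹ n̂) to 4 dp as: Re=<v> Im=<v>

Need the full column D^2_{m',0} for m'=−2..2 at α=3.3674, β=0.8876, γ=5.2806.
cos(β/2)=0.903127, sin(β/2)=0.429374
d^2_{-2,0}: single k=2 term ⇒ +0.368337;  D = +0.331409+0.160749i
d^2_{-1,0}: k∈[1..2] ⇒ +0.774743 -0.175119 = +0.599624;  D = -0.584402-0.134252i
d^2_{0,0}: k∈[0..2] ⇒ +0.665265 -0.601492 +0.033989 = +0.097763;  D = +0.097763+0.000000i
d^2_{1,0}: k∈[0..1] ⇒ -0.774743 +0.175119 = -0.599624;  D = +0.584402-0.134252i
d^2_{2,0}: single k=0 term ⇒ +0.368337;  D = +0.331409-0.160749i
Y_2^{m'}(θ=2.8026,φ=2.9394) and Σ D·Y over m':
  (+0.3314+0.1607i)·(+0.0393+0.0168i)  (-0.5844-0.1343i)·(+0.2373+0.0487i)  (+0.0978+0.0000i)·(+0.5262+0.0000i)  (+0.5844-0.1343i)·(-0.2373+0.0487i)  (+0.3314-0.1607i)·(+0.0393-0.0168i)
Y_2^0(R⁻¹ n̂) = -0.192283+0.000000i

Re=-0.1923 Im=0.0000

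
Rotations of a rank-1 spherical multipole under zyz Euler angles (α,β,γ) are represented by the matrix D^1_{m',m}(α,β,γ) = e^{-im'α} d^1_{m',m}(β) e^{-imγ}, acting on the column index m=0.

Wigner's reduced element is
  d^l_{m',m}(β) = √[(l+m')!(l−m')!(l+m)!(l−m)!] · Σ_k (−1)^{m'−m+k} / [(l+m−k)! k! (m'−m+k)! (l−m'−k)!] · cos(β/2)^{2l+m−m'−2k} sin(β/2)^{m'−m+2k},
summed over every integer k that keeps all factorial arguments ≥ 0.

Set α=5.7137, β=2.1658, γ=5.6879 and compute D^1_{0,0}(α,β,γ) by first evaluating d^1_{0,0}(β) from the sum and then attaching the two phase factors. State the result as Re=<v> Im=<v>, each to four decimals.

Split into d^1_{0,0}(β=2.1658) × two z-phases.
With c≡cos(β/2)=0.468769 and s≡sin(β/2)=0.883321, N=[1·1·1·1]^{1/2}=1.000000
k: max(0,(0)−(0))=0 … min(1+(0),1−(0))=1
  k=0: (−1)^0·1.0000/(1)·0.4688^2·0.8833^0 = +0.219744
  k=1: (−1)^1·1.0000/(1)·0.4688^0·0.8833^2 = -0.780256
d^1_{0,0}(2.1658) = +0.219744 -0.780256 = -0.560512
Attach z-rotation phases: D = e^{-i(0)(5.7137)}·(-0.560512)·e^{-i(0)(5.6879)} = -0.560512+0.000000i

Re=-0.5605 Im=0.0000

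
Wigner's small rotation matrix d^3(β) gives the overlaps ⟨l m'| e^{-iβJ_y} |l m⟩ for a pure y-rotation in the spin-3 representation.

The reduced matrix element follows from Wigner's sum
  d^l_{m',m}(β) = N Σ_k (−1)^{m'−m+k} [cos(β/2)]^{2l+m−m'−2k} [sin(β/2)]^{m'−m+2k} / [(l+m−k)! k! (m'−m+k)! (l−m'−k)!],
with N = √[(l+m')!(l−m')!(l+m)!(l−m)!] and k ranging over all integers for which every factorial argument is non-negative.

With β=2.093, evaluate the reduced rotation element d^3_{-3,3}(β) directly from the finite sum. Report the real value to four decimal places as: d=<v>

d=0.4209

d^3_{-3,3}(β=2.093) via Wigner's sum:
Half-angle: c=0.500604, s=0.865676. N=√(1·720·720·1)=720.000000
k∈{6} keeps every argument non-negative
  k=6: (−1)^0·720.0000/(720)·0.5006^0·0.8657^6 = +0.420856
d^3_{-3,3}(2.093) = +0.420856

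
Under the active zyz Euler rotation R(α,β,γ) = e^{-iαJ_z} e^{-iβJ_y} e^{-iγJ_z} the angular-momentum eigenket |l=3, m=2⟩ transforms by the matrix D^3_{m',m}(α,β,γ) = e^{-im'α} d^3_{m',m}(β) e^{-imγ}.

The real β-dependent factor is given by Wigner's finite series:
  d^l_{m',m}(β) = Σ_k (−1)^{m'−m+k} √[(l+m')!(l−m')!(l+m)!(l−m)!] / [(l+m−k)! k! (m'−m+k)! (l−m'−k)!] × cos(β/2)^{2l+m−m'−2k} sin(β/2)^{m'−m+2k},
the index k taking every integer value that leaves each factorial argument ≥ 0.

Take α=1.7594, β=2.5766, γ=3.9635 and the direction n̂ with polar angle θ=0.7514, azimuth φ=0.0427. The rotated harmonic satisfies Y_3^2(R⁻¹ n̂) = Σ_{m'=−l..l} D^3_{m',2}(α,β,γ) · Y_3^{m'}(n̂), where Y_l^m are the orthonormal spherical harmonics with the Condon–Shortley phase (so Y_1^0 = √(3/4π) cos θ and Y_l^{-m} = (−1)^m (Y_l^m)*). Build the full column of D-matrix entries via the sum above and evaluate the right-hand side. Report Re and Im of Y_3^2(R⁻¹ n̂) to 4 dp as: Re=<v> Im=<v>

Re=-0.3018 Im=-0.2263

Need the full column D^3_{m',2} for m'=−3..3 at α=1.7594, β=2.5766, γ=3.9635.
cos(β/2)=0.278754, sin(β/2)=0.960363
d^3_{-3,2}: single k=5 term ⇒ +0.557793;  D = -0.491424-0.263885i
d^3_{-2,2}: k∈[4..5] ⇒ +0.330486 -0.784533 = -0.454047;  D = +0.135996-0.433202i
d^3_{-1,2}: k∈[3..4] ⇒ +0.121338 -0.720107 = -0.598769;  D = -0.594773-0.069055i
d^3_{0,2}: k∈[2..3] ⇒ +0.030501 -0.362029 = -0.331528;  D = +0.024186+0.330645i
d^3_{1,2}: k∈[1..2] ⇒ +0.005111 -0.121338 = -0.116227;  D = +0.112272-0.030062i
d^3_{2,2}: k∈[0..1] ⇒ +0.000469 -0.027844 = -0.027374;  D = -0.011912-0.024646i
d^3_{3,2}: single k=0 term ⇒ -0.003959;  D = -0.003178+0.002361i
Y_3^{m'}(θ=0.7514,φ=0.0427) and Σ D·Y over m':
  (-0.4914-0.2639i)·(+0.1316-0.0170i)  (+0.1360-0.4332i)·(+0.3468-0.0297i)  (-0.5948-0.0691i)·(+0.3681-0.0157i)  (+0.0242+0.3306i)·(-0.0900+0.0000i)  (+0.1123-0.0301i)·(-0.3681-0.0157i)  (-0.0119-0.0246i)·(+0.3468+0.0297i)  (-0.0032+0.0024i)·(-0.1316-0.0170i)
Y_3^2(R⁻¹ n̂) = -0.301793-0.226350i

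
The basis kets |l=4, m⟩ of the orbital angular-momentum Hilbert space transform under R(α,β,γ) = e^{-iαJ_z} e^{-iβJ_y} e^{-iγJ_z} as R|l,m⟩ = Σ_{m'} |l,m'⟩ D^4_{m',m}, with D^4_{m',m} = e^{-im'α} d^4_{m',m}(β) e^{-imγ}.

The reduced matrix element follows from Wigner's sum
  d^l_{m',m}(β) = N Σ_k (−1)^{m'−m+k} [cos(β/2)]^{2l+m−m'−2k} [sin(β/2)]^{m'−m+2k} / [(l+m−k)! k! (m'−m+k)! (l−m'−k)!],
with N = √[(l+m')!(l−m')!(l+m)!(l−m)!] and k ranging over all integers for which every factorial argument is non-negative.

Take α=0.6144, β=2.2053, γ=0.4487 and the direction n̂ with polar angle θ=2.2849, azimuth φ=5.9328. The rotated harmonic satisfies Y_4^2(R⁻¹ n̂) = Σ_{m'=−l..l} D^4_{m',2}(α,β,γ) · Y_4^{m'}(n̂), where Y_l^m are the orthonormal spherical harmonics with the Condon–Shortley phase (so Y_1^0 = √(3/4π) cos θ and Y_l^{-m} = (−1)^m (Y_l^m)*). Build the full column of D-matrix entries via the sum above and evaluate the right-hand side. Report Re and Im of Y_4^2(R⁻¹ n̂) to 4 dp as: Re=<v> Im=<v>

Need the full column D^4_{m',2} for m'=−4..4 at α=0.6144, β=2.2053, γ=0.4487.
cos(β/2)=0.451233, sin(β/2)=0.892406
d^4_{-4,2}: single k=6 term ⇒ +0.544197;  D = +0.005766+0.544166i
d^4_{-3,2}: k∈[5..6] ⇒ +0.583714 -0.761032 = -0.177318;  D = -0.103748-0.143799i
d^4_{-2,2}: k∈[4..6] ⇒ +0.394407 -1.234123 +0.402254 = -0.437461;  D = -0.413658-0.142336i
d^4_{-1,2}: k∈[3..5] ⇒ +0.188021 -1.103116 +0.862929 = -0.052166;  D = -0.050091+0.014567i
d^4_{0,2}: k∈[2..4] ⇒ +0.063775 -0.665186 +0.975660 = +0.374248;  D = +0.233398-0.292553i
d^4_{1,2}: k∈[1..3] ⇒ +0.014421 -0.282031 +0.735411 = +0.467801;  D = +0.027583-0.466987i
d^4_{2,2}: k∈[0..2] ⇒ +0.001719 -0.080670 +0.394407 = +0.315456;  D = -0.166336-0.268039i
d^4_{3,2}: k∈[0..1] ⇒ -0.012718 +0.149237 = +0.136519;  D = -0.125689-0.053288i
d^4_{4,2}: single k=0 term ⇒ +0.035572;  D = -0.034765+0.007534i
Y_4^{m'}(θ=2.2849,φ=5.9328) and Σ D·Y over m':
  (+0.0058+0.5442i)·(+0.0243+0.1422i)  (-0.1037-0.1438i)·(-0.1757-0.3071i)  (-0.4137-0.1423i)·(+0.2924+0.2467i)  (-0.0501+0.0146i)·(-0.0006-0.0002i)  (+0.2334-0.2926i)·(-0.3627+0.0000i)  (+0.0276-0.4670i)·(+0.0006-0.0002i)  (-0.1663-0.2680i)·(+0.2924-0.2467i)  (-0.1257-0.0533i)·(+0.1757-0.3071i)  (-0.0348+0.0075i)·(+0.0243-0.1422i)
Y_4^2(R⁻¹ n̂) = -0.426719+0.030354i

Re=-0.4267 Im=0.0304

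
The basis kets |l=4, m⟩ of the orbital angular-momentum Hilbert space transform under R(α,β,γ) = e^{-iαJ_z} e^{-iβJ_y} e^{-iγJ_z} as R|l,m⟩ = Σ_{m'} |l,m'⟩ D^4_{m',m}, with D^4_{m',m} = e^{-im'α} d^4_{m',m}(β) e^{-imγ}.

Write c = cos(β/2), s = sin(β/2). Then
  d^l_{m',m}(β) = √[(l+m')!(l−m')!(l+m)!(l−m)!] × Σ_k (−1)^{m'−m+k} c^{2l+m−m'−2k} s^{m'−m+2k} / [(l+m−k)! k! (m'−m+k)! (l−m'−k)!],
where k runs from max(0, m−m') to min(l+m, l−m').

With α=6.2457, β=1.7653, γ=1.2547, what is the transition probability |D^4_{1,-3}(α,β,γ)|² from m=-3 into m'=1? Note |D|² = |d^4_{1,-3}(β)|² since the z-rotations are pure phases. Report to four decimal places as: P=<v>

P=0.0074

Split into d^4_{1,-3}(β=1.7653) × two z-phases.
Half-angle: c=0.635106, s=0.772425. N=√(120·6·1·5040)=1904.940944
The bounds max(0,m−m')=0 and min(l+m,l−m')=1 give 2 terms
  k=0: (−1)^4·1904.9409/(144)·0.6351^4·0.7724^4 = +0.766178
  k=1: (−1)^5·1904.9409/(240)·0.6351^2·0.7724^6 = -0.679986
d^4_{1,-3}(1.7653) = +0.766178 -0.679986 = +0.086192
|D^4_{1,-3}|² = |d^4_{1,-3}(β)|² = (+0.086192)² = 0.007429 (the z-rotation phases have unit modulus)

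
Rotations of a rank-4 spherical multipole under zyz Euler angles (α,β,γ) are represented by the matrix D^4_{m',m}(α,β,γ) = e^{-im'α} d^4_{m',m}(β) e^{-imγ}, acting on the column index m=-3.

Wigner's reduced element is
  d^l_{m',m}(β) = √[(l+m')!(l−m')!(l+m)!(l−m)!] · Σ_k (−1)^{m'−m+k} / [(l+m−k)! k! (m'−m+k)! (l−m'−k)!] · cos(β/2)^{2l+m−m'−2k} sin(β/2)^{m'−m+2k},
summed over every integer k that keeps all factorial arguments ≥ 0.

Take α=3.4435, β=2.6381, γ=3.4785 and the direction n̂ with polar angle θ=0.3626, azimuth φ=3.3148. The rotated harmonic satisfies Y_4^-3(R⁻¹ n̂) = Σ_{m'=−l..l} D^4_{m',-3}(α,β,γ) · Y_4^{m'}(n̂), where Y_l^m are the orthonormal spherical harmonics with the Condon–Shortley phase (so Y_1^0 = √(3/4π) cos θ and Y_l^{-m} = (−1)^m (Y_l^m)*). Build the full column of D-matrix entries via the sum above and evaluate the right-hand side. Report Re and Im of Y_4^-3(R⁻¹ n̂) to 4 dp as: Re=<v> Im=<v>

Re=-0.2410 Im=-0.2641

Need the full column D^4_{m',-3} for m'=−4..4 at α=3.4435, β=2.6381, γ=3.4785.
cos(β/2)=0.249096, sin(β/2)=0.968479
d^4_{-4,-3}: single k=1 term ⇒ +0.000163;  D = +0.000098-0.000130i
d^4_{-3,-3}: k∈[0..1] ⇒ +0.000015 -0.001568 = -0.001554;  D = +0.000526-0.001462i
d^4_{-2,-3}: k∈[0..1] ⇒ -0.000216 +0.009779 = +0.009563;  D = +0.000418-0.009554i
d^4_{-1,-3}: k∈[0..1] ⇒ +0.001778 -0.044807 = -0.043028;  D = -0.010986-0.041602i
d^4_{0,-3}: k∈[0..1] ⇒ -0.010308 +0.155816 = +0.145509;  D = -0.077301-0.123277i
d^4_{1,-3}: k∈[0..1] ⇒ +0.044807 -0.406390 = -0.361584;  D = -0.274490-0.235367i
d^4_{2,-3}: k∈[0..1] ⇒ -0.147820 +0.744837 = +0.597017;  D = -0.548270-0.236282i
d^4_{3,-3}: k∈[0..1] ⇒ +0.358403 -0.773965 = -0.415562;  D = -0.413274-0.043554i
d^4_{4,-3}: single k=0 term ⇒ -0.563044;  D = +0.552164-0.110152i
Y_4^{m'}(θ=0.3626,φ=3.3148) and Σ D·Y over m':
  (+0.0001-0.0001i)·(+0.0054-0.0045i)  (+0.0005-0.0015i)·(-0.0453+0.0259i)  (+0.0004-0.0096i)·(+0.2027-0.0732i)  (-0.0110-0.0416i)·(-0.4821+0.0843i)  (-0.0773-0.1233i)·(+0.3725+0.0000i)  (-0.2745-0.2354i)·(+0.4821+0.0843i)  (-0.5483-0.2363i)·(+0.2027+0.0732i)  (-0.4133-0.0436i)·(+0.0453+0.0259i)  (+0.5522-0.1102i)·(+0.0054+0.0045i)
Y_4^-3(R⁻¹ n̂) = -0.241031-0.264109i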